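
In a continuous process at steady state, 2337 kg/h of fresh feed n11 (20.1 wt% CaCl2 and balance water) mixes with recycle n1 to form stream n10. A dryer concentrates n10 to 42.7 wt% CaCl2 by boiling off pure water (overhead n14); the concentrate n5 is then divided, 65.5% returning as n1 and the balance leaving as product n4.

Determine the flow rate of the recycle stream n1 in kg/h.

Overall CaCl2 balance (none leaves overhead): CaCl2 in fresh feed = CaCl2 in product, i.e. 2337×0.201 = (1−0.655)·n5·0.427.
n5 = 469.74/(0.427×0.345) = 3188.7 kg/h.
Recycle n1 = 0.655×3188.7 = 2088.6 kg/h.

2089 kg/h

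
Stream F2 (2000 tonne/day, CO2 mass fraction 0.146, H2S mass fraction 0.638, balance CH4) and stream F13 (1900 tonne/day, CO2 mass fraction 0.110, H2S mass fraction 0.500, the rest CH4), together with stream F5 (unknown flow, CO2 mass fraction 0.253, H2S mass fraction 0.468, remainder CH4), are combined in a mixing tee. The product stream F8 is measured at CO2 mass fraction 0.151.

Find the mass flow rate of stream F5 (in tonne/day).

861.8 tonne/day

Let F5 be the unknown flow. Total out = 3900 + F5.
CO2 balance: 501 + 0.253·F5 = 0.151·(3900 + F5)
(0.253 − 0.151)·F5 = 0.151×3900 − 501 = 87.9
F5 = 87.9 / 0.102 = 861.76 tonne/day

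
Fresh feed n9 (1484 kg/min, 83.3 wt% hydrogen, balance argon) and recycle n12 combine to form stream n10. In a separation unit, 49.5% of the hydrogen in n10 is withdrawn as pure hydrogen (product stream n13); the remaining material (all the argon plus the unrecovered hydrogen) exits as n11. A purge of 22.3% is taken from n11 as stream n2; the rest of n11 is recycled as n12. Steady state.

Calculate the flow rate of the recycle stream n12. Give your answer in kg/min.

1662 kg/min

argon enters only via n9 and leaves only via the purge: 1484×0.167 = 0.223×(argon in n11), and the separation unit passes all argon, so argon in n10 = argon in n11 = 1111.3 kg/min.
hydrogen in n10: m_A = 1484×0.833 + (1−0.223)·(1−0.495)·m_A, so m_A = 1236.2/0.6076 = 2034.5 kg/min.
n11 = (1−0.495)×2034.5 + 1111.3 = 2138.7 kg/min.
Recycle n12 = (1−0.223)×2138.7 = 1661.8 kg/min.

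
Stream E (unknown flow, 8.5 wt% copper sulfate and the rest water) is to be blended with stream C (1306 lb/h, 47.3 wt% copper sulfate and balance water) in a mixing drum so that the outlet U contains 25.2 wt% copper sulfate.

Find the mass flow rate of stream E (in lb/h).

1728 lb/h

Let E be the unknown flow. Total out = 1306 + E.
copper sulfate balance: 617.74 + 0.085·E = 0.252·(1306 + E)
(0.085 − 0.252)·E = 0.252×1306 − 617.74 = -288.63
E = -288.63 / -0.167 = 1728.3 lb/h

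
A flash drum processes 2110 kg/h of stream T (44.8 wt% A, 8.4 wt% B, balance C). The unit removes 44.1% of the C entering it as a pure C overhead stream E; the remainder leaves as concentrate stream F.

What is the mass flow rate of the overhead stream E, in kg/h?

435.5 kg/h

C entering = 2110×0.468 = 987.48 kg/h; overhead removed = 0.441×987.48 = 435.48 kg/h.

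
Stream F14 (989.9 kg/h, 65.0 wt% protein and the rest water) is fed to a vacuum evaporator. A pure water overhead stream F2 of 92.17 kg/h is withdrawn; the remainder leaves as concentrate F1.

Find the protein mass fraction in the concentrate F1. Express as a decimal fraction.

0.717

protein is not removed: 989.9×0.650 = 643.44 kg/h of protein enters F1.
Concentrate = 989.9 − 92.17 = 897.73 kg/h.
Mass fraction = 643.44/897.73 = 0.717.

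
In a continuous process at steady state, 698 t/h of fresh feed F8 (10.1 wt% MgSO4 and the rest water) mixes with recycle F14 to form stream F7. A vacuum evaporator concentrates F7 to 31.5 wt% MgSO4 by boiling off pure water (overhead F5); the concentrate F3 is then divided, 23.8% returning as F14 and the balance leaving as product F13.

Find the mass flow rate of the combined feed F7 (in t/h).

Overall MgSO4 balance (none leaves overhead): MgSO4 in fresh feed = MgSO4 in product, i.e. 698×0.101 = (1−0.238)·F3·0.315.
F3 = 70.498/(0.315×0.762) = 293.7 t/h.
Recycle F14 = 0.238×293.7 = 69.902 t/h.
Combined feed F7 = 698 + 69.902 = 767.9 t/h.

767.9 t/h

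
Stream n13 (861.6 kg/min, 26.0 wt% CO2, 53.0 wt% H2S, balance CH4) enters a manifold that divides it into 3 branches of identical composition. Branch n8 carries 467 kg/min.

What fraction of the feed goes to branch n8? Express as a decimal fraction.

0.542

Fraction to n8 = 467/861.6 = 0.5420.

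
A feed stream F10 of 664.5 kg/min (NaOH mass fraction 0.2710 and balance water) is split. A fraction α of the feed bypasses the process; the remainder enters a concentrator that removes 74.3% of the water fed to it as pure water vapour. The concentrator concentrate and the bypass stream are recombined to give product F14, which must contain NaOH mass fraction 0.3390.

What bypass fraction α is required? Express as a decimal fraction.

All 664.5×0.271 = 180.08 kg/min of NaOH reaches F14, so F14 = 180.08/0.339 = 531.21 kg/min and vapour = 133.29 kg/min.
The evaporator receives (1−α)·664.5 of feed at 0.729 water and removes 0.743 of that water:
0.743×0.729×(1−α)×664.5 = 133.29
(1−α) = 133.29/359.92 = 0.3703;  α = 0.6297.

0.630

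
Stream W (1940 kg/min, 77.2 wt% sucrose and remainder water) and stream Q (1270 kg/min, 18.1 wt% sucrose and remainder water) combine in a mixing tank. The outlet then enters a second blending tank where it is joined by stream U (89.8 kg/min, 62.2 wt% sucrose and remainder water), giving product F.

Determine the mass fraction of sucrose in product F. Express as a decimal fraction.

0.5405

Overall, product flow = 3299.8 kg/min.
sucrose in = 1940×0.772 + 1270×0.181 + 89.8×0.622 = 1783.4 kg/min.
sucrose fraction in F = 0.5405.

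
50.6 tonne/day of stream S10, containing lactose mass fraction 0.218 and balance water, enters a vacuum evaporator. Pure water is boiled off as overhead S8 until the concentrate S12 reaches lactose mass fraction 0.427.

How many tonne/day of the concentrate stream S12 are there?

25.83 tonne/day

lactose is conserved: 50.6×0.218 = 11.031 tonne/day all reports to the concentrate.
Concentrate = 11.031/(target fraction) = 25.833 tonne/day.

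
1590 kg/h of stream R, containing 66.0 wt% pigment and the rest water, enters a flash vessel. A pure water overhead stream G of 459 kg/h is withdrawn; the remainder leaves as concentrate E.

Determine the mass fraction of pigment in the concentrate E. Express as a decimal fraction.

0.9279

pigment is not removed: 1590×0.660 = 1049.4 kg/h of pigment enters E.
Concentrate = 1590 − 459 = 1131 kg/h.
Mass fraction = 1049.4/1131 = 0.9279.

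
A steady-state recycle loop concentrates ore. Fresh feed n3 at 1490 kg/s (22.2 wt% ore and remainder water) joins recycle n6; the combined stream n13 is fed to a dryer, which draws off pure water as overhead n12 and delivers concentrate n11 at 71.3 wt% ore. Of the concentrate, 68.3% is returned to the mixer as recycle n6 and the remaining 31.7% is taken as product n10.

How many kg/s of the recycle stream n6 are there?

999.6 kg/s

Overall ore balance (none leaves overhead): ore in fresh feed = ore in product, i.e. 1490×0.222 = (1−0.683)·n11·0.713.
n11 = 330.78/(0.713×0.317) = 1463.5 kg/s.
Recycle n6 = 0.683×1463.5 = 999.57 kg/s.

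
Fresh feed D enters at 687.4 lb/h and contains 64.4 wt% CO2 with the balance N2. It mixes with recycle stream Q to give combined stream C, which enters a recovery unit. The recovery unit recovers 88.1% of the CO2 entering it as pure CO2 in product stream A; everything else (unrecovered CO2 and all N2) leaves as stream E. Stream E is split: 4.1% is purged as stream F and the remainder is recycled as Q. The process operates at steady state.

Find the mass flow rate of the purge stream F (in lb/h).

247.2 lb/h

N2 enters only via D and leaves only via the purge: 687.4×0.356 = 0.041×(N2 in E), and the recovery unit passes all N2, so N2 in C = N2 in E = 5968.6 lb/h.
CO2 in C: m_A = 687.4×0.644 + (1−0.041)·(1−0.881)·m_A, so m_A = 442.69/0.8859 = 499.71 lb/h.
E = (1−0.881)×499.71 + 5968.6 = 6028.1 lb/h.
Purge F = 0.041×6028.1 = 247.15 lb/h.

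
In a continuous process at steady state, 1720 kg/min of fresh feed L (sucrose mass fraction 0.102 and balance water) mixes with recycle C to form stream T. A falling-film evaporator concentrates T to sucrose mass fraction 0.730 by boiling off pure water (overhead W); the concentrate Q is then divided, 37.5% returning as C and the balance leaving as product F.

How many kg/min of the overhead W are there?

Overall sucrose balance (none leaves overhead): sucrose in fresh feed = sucrose in product, i.e. 1720×0.102 = (1−0.375)·Q·0.730.
Q = 175.44/(0.730×0.625) = 384.53 kg/min.
Recycle C = 0.375×384.53 = 144.2 kg/min.
Combined feed T = 1720 + 144.2 = 1864.2 kg/min.
Overhead W = T − Q = 1864.2 − 384.53 = 1479.7 kg/min.

1480 kg/min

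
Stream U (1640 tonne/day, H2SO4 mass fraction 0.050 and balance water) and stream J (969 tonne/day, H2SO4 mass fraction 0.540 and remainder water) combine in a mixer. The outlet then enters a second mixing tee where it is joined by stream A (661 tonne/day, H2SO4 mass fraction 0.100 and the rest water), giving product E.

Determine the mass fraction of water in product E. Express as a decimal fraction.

0.795

Overall, product flow = 3270 tonne/day.
water in = 1640×0.950 + 969×0.460 + 661×0.900 = 2598.6 tonne/day.
water fraction in E = 0.795.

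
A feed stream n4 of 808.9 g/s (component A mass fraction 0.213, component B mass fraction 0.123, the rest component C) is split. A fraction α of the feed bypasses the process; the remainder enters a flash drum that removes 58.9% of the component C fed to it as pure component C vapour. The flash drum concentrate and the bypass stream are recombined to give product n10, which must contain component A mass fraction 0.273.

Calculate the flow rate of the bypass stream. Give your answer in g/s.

354.3 g/s

All 808.9×0.213 = 172.3 g/s of component A reaches n10, so n10 = 172.3/0.273 = 631.12 g/s and vapour = 177.78 g/s.
The evaporator receives (1−α)·808.9 of feed at 0.664 component C and removes 0.589 of that component C:
0.589×0.664×(1−α)×808.9 = 177.78
(1−α) = 177.78/316.36 = 0.5620;  α = 0.4380.
Bypass flow = 0.4380×808.9 = 354.33 g/s.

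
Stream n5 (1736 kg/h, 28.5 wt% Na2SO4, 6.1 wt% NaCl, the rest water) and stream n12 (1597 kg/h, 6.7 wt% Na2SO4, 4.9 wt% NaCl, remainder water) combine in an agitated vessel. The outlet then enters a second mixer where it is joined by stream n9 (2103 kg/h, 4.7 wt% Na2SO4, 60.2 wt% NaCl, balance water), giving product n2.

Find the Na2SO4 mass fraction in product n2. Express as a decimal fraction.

Overall, product flow = 5436 kg/h.
Na2SO4 in = 1736×0.285 + 1597×0.067 + 2103×0.047 = 700.6 kg/h.
Na2SO4 fraction in n2 = 0.129.

0.129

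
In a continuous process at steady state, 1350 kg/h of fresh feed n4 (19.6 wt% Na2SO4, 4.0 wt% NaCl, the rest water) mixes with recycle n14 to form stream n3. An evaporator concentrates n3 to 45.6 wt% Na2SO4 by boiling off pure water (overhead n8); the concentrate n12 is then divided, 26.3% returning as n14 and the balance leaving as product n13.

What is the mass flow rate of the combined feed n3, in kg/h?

Overall Na2SO4 balance (none leaves overhead): Na2SO4 in fresh feed = Na2SO4 in product, i.e. 1350×0.196 = (1−0.263)·n12·0.456.
n12 = 264.6/(0.456×0.737) = 787.33 kg/h.
Recycle n14 = 0.263×787.33 = 207.07 kg/h.
Combined feed n3 = 1350 + 207.07 = 1557.1 kg/h.

1557 kg/h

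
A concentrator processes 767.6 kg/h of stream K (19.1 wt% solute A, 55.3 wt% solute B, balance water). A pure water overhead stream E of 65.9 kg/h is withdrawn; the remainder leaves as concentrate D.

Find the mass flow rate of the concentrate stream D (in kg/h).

701.7 kg/h

Concentrate = 767.6 − 65.9 = 701.7 kg/h.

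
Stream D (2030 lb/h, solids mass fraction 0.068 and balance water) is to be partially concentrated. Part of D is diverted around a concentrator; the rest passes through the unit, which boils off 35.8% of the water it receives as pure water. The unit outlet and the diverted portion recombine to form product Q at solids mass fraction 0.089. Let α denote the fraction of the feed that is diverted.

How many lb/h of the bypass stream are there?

594.4 lb/h

All 2030×0.068 = 138.04 lb/h of solids reaches Q, so Q = 138.04/0.089 = 1551 lb/h and vapour = 478.99 lb/h.
The evaporator receives (1−α)·2030 of feed at 0.932 water and removes 0.358 of that water:
0.358×0.932×(1−α)×2030 = 478.99
(1−α) = 478.99/677.32 = 0.7072;  α = 0.2928.
Bypass flow = 0.2928×2030 = 594.42 lb/h.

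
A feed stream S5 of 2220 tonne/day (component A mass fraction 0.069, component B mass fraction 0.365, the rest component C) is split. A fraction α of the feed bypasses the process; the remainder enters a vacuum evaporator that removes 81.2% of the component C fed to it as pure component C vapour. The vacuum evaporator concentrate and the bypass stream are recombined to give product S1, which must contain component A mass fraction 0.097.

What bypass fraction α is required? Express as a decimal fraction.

All 2220×0.069 = 153.18 tonne/day of component A reaches S1, so S1 = 153.18/0.097 = 1579.2 tonne/day and vapour = 640.82 tonne/day.
The evaporator receives (1−α)·2220 of feed at 0.566 component C and removes 0.812 of that component C:
0.812×0.566×(1−α)×2220 = 640.82
(1−α) = 640.82/1020.3 = 0.6281;  α = 0.3719.

0.372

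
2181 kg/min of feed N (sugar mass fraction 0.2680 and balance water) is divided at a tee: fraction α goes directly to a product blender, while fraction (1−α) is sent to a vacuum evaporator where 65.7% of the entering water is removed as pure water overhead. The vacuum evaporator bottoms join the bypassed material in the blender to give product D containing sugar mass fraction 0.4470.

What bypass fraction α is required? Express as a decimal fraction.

0.167

All 2181×0.268 = 584.51 kg/min of sugar reaches D, so D = 584.51/0.447 = 1307.6 kg/min and vapour = 873.38 kg/min.
The evaporator receives (1−α)·2181 of feed at 0.732 water and removes 0.657 of that water:
0.657×0.732×(1−α)×2181 = 873.38
(1−α) = 873.38/1048.9 = 0.8327;  α = 0.1673.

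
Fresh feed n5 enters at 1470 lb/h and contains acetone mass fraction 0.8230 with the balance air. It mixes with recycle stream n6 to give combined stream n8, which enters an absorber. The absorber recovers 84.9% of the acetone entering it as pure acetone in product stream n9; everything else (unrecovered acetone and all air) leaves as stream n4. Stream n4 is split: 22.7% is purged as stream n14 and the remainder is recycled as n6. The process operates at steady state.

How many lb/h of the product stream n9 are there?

acetone in n8: m_A = 1470×0.823 + (1−0.227)·(1−0.849)·m_A, so m_A = 1209.8/0.8833 = 1369.7 lb/h.
Product n9 = 0.849×1369.7 = 1162.9 lb/h.

1163 lb/h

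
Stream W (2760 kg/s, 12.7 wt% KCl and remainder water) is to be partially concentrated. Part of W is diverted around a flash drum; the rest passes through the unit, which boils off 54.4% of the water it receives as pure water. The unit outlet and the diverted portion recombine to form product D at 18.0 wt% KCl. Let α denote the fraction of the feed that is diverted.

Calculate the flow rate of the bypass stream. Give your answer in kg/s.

1049 kg/s

All 2760×0.127 = 350.52 kg/s of KCl reaches D, so D = 350.52/0.180 = 1947.3 kg/s and vapour = 812.67 kg/s.
The evaporator receives (1−α)·2760 of feed at 0.873 water and removes 0.544 of that water:
0.544×0.873×(1−α)×2760 = 812.67
(1−α) = 812.67/1310.8 = 0.6200;  α = 0.3800.
Bypass flow = 0.3800×2760 = 1048.8 kg/s.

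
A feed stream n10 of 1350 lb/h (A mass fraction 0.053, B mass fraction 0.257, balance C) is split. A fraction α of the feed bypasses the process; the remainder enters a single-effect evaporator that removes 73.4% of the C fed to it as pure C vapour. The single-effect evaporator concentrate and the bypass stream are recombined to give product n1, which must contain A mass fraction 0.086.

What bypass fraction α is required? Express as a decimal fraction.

0.242

All 1350×0.053 = 71.55 lb/h of A reaches n1, so n1 = 71.55/0.086 = 831.98 lb/h and vapour = 518.02 lb/h.
The evaporator receives (1−α)·1350 of feed at 0.690 C and removes 0.734 of that C:
0.734×0.690×(1−α)×1350 = 518.02
(1−α) = 518.02/683.72 = 0.7577;  α = 0.2423.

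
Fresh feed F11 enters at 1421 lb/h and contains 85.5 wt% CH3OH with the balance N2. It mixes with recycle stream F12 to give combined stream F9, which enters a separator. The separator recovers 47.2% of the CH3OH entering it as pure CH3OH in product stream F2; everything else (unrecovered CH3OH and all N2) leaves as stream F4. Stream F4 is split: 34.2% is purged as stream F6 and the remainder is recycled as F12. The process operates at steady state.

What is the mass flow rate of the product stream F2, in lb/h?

878.8 lb/h

CH3OH in F9: m_A = 1421×0.855 + (1−0.342)·(1−0.472)·m_A, so m_A = 1215/0.6526 = 1861.8 lb/h.
Product F2 = 0.472×1861.8 = 878.76 lb/h.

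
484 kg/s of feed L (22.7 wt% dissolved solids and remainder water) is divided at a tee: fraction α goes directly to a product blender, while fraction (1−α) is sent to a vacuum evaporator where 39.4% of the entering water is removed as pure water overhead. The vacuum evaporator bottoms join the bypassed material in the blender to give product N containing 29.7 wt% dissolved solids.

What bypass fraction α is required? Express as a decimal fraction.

0.226

All 484×0.227 = 109.87 kg/s of dissolved solids reaches N, so N = 109.87/0.297 = 369.93 kg/s and vapour = 114.07 kg/s.
The evaporator receives (1−α)·484 of feed at 0.773 water and removes 0.394 of that water:
0.394×0.773×(1−α)×484 = 114.07
(1−α) = 114.07/147.41 = 0.7739;  α = 0.2261.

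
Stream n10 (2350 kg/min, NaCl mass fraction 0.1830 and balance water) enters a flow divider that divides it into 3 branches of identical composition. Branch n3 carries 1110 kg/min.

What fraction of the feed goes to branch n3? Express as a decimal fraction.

0.472

Fraction to n3 = 1110/2350 = 0.4723.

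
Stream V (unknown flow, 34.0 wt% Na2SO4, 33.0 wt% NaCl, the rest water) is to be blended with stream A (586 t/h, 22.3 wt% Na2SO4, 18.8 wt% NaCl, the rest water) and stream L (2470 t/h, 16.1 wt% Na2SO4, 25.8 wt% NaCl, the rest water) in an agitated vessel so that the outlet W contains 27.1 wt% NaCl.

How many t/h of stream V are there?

Let V be the unknown flow. Total out = 3056 + V.
NaCl balance: 747.43 + 0.330·V = 0.271·(3056 + V)
(0.330 − 0.271)·V = 0.271×3056 − 747.43 = 80.748
V = 80.748 / 0.059 = 1368.6 t/h

1369 t/h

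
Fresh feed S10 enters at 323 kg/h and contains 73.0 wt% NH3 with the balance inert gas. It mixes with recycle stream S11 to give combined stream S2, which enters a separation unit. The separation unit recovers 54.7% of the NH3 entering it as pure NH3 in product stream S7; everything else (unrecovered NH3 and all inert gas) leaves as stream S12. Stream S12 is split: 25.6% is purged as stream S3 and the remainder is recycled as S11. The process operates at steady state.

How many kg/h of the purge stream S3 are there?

inert gas enters only via S10 and leaves only via the purge: 323×0.270 = 0.256×(inert gas in S12), and the separation unit passes all inert gas, so inert gas in S2 = inert gas in S12 = 340.66 kg/h.
NH3 in S2: m_A = 323×0.730 + (1−0.256)·(1−0.547)·m_A, so m_A = 235.79/0.6630 = 355.66 kg/h.
S12 = (1−0.547)×355.66 + 340.66 = 501.78 kg/h.
Purge S3 = 0.256×501.78 = 128.45 kg/h.

128.5 kg/h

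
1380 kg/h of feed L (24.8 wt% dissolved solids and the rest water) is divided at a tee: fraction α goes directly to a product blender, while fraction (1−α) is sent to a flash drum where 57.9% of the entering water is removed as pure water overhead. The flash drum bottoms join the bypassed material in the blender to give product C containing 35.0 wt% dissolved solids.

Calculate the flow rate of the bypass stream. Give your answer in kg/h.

456.3 kg/h

All 1380×0.248 = 342.24 kg/h of dissolved solids reaches C, so C = 342.24/0.350 = 977.83 kg/h and vapour = 402.17 kg/h.
The evaporator receives (1−α)·1380 of feed at 0.752 water and removes 0.579 of that water:
0.579×0.752×(1−α)×1380 = 402.17
(1−α) = 402.17/600.86 = 0.6693;  α = 0.3307.
Bypass flow = 0.3307×1380 = 456.33 kg/h.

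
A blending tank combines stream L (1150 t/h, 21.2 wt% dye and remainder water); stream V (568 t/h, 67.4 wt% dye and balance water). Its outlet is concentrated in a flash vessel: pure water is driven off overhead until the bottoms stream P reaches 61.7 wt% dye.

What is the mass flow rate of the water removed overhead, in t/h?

702.4 t/h

dye entering = 1150×0.212 + 568×0.674 = 626.63 t/h.
All dye reports to P, so P = 626.63/0.617 = 1015.6 t/h.
Total feed = 1718 t/h; overhead = 1718 − 1015.6 = 702.39 t/h.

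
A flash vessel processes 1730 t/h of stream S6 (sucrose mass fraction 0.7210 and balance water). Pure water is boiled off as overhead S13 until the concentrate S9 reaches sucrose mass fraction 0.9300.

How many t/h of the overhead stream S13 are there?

sucrose is conserved: 1730×0.721 = 1247.3 t/h all reports to the concentrate.
Concentrate = 1247.3/(target fraction) = 1341.2 t/h.
Overhead = 1730 − 1341.2 = 388.78 t/h.

388.8 t/h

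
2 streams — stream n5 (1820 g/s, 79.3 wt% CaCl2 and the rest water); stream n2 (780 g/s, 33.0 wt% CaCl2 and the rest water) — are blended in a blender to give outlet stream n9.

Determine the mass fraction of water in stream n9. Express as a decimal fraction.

0.3459

Total flow out = 1820 + 780 = 2600 g/s.
water in = 1820×0.207 + 780×0.670 = 899.34 g/s.
water mass fraction in n9 = 899.34/2600 = 0.3459.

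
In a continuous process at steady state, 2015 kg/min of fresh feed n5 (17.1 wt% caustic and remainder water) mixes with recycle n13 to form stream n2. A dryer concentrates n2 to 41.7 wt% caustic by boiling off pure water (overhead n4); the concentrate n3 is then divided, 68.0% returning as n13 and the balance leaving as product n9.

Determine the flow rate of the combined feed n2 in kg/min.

Overall caustic balance (none leaves overhead): caustic in fresh feed = caustic in product, i.e. 2015×0.171 = (1−0.680)·n3·0.417.
n3 = 344.57/(0.417×0.320) = 2582.2 kg/min.
Recycle n13 = 0.680×2582.2 = 1755.9 kg/min.
Combined feed n2 = 2015 + 1755.9 = 3770.9 kg/min.

3771 kg/min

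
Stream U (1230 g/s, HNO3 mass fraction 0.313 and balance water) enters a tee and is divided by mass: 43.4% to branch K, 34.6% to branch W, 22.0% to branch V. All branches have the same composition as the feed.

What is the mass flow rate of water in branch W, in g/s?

292.4 g/s

Branch W total = 0.346×1230 = 425.58 g/s.
water in W = 0.687×425.58 = 292.37 g/s.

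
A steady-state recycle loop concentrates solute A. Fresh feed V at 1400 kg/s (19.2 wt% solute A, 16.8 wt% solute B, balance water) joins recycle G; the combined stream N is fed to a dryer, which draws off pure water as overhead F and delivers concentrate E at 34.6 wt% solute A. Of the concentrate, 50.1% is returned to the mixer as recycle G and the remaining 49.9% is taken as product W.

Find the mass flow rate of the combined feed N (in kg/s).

2180 kg/s

Overall solute A balance (none leaves overhead): solute A in fresh feed = solute A in product, i.e. 1400×0.192 = (1−0.501)·E·0.346.
E = 268.8/(0.346×0.499) = 1556.9 kg/s.
Recycle G = 0.501×1556.9 = 779.99 kg/s.
Combined feed N = 1400 + 779.99 = 2180 kg/s.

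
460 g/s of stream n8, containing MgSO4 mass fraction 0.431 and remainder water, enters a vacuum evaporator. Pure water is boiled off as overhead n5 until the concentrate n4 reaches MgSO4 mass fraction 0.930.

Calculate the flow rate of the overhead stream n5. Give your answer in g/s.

246.8 g/s

MgSO4 is conserved: 460×0.431 = 198.26 g/s all reports to the concentrate.
Concentrate = 198.26/(target fraction) = 213.18 g/s.
Overhead = 460 − 213.18 = 246.82 g/s.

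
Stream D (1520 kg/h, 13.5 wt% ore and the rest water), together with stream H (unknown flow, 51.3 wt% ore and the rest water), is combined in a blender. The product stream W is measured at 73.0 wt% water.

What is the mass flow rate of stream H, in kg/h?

Let H be the unknown flow. Total out = 1520 + H.
water balance: 1314.8 + 0.487·H = 0.730·(1520 + H)
(0.487 − 0.730)·H = 0.730×1520 − 1314.8 = -205.2
H = -205.2 / -0.243 = 844.44 kg/h

844.4 kg/h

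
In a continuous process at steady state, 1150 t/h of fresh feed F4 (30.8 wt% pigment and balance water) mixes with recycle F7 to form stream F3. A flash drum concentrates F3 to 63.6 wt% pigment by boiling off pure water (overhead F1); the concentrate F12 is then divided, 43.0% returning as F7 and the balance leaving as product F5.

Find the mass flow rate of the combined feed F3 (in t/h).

Overall pigment balance (none leaves overhead): pigment in fresh feed = pigment in product, i.e. 1150×0.308 = (1−0.430)·F12·0.636.
F12 = 354.2/(0.636×0.570) = 977.05 t/h.
Recycle F7 = 0.430×977.05 = 420.13 t/h.
Combined feed F3 = 1150 + 420.13 = 1570.1 t/h.

1570 t/h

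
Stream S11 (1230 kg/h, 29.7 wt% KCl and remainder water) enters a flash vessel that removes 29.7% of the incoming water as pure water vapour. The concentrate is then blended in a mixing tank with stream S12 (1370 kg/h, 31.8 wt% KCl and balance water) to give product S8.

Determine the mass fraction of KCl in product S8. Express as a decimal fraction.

Vapour removed = 0.297×0.703×1230 = 256.81 kg/h; concentrate = 973.19 kg/h.
KCl reaching the mixer = 365.31 (from concentrate) + 1370×0.318 = 800.97 kg/h.
Product flow = 973.19 + 1370 = 2343.2 kg/h; KCl fraction = 0.342.

0.342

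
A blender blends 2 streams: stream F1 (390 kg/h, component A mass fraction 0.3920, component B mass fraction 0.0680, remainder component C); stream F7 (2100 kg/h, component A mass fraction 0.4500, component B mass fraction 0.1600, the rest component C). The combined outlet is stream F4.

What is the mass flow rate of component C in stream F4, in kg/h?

1030 kg/h

component C out = component C in = 390×0.540 + 2100×0.390 = 1029.6 kg/h.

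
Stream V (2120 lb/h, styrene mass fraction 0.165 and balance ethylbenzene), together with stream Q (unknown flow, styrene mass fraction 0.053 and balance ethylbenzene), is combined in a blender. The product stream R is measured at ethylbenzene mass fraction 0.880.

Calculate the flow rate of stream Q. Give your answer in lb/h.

1424 lb/h

Let Q be the unknown flow. Total out = 2120 + Q.
ethylbenzene balance: 1770.2 + 0.947·Q = 0.880·(2120 + Q)
(0.947 − 0.880)·Q = 0.880×2120 − 1770.2 = 95.4
Q = 95.4 / 0.067 = 1423.9 lb/h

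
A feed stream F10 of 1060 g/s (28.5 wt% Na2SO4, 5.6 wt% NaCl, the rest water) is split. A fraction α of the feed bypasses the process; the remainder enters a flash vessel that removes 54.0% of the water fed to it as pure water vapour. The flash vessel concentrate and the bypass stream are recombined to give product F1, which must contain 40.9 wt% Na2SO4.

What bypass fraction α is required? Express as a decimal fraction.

All 1060×0.285 = 302.1 g/s of Na2SO4 reaches F1, so F1 = 302.1/0.409 = 738.63 g/s and vapour = 321.37 g/s.
The evaporator receives (1−α)·1060 of feed at 0.659 water and removes 0.540 of that water:
0.540×0.659×(1−α)×1060 = 321.37
(1−α) = 321.37/377.21 = 0.8520;  α = 0.1480.

0.148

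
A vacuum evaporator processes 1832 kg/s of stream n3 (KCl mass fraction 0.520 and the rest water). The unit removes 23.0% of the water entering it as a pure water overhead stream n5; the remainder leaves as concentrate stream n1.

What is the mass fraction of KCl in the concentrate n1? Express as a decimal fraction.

0.585

KCl is not removed: 1832×0.520 = 952.64 kg/s of KCl enters n1.
water entering = 1832×0.480 = 879.36 kg/s; overhead removed = 0.230×879.36 = 202.25 kg/s.
Concentrate = 1832 − 202.25 = 1629.7 kg/s.
Mass fraction = 952.64/1629.7 = 0.585.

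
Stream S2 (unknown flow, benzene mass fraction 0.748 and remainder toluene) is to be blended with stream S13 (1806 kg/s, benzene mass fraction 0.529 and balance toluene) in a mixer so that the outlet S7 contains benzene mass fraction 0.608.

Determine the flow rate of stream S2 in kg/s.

Let S2 be the unknown flow. Total out = 1806 + S2.
benzene balance: 955.37 + 0.748·S2 = 0.608·(1806 + S2)
(0.748 − 0.608)·S2 = 0.608×1806 − 955.37 = 142.67
S2 = 142.67 / 0.140 = 1019.1 kg/s

1019 kg/s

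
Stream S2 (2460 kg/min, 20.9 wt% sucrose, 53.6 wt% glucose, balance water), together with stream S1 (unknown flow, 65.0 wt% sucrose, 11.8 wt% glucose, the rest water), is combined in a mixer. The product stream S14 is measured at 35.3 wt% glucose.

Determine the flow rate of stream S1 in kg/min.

Let S1 be the unknown flow. Total out = 2460 + S1.
glucose balance: 1318.6 + 0.118·S1 = 0.353·(2460 + S1)
(0.118 − 0.353)·S1 = 0.353×2460 − 1318.6 = -450.18
S1 = -450.18 / -0.235 = 1915.7 kg/min

1916 kg/min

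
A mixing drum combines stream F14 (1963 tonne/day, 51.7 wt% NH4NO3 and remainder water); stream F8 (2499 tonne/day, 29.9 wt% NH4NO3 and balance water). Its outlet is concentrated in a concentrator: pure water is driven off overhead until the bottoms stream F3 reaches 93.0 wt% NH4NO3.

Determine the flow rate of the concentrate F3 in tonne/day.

NH4NO3 entering = 1963×0.517 + 2499×0.299 = 1762.1 tonne/day.
All NH4NO3 reports to F3, so F3 = 1762.1/0.930 = 1894.7 tonne/day.

1895 tonne/day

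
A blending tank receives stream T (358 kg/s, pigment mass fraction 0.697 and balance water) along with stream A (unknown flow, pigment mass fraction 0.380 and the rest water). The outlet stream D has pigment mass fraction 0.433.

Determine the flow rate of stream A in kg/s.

Let A be the unknown flow. Total out = 358 + A.
pigment balance: 249.53 + 0.380·A = 0.433·(358 + A)
(0.380 − 0.433)·A = 0.433×358 − 249.53 = -94.512
A = -94.512 / -0.053 = 1783.2 kg/s

1783 kg/s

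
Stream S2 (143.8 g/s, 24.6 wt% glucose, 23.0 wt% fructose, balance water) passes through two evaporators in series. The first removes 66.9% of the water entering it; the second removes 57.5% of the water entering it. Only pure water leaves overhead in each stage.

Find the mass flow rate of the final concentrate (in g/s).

water in feed = 143.8×0.524 = 75.351 g/s.
After stage 1: water left = (1−0.669)×75.351 = 24.941; stream total = 93.39 g/s.
After stage 2: water left = (1−0.575)×24.941 = 10.6; final concentrate = 79.049 g/s.

79.05 g/s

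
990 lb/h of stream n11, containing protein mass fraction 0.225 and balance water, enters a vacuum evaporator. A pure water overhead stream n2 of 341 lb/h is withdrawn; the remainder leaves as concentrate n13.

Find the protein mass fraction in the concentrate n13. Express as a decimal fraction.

0.343

protein is not removed: 990×0.225 = 222.75 lb/h of protein enters n13.
Concentrate = 990 − 341 = 649 lb/h.
Mass fraction = 222.75/649 = 0.343.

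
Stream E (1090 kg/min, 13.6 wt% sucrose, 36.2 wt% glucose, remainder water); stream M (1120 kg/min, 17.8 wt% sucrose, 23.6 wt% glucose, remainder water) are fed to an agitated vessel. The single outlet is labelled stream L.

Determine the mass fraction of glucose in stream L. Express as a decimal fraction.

Total flow out = 1090 + 1120 = 2210 kg/min.
glucose in = 1090×0.362 + 1120×0.236 = 658.9 kg/min.
glucose mass fraction in L = 658.9/2210 = 0.298.

0.298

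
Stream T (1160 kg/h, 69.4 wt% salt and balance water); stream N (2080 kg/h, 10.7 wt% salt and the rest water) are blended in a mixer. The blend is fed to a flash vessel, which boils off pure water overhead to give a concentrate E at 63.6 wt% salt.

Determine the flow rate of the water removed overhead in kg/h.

salt entering = 1160×0.694 + 2080×0.107 = 1027.6 kg/h.
All salt reports to E, so E = 1027.6/0.636 = 1615.7 kg/h.
Total feed = 3240 kg/h; overhead = 3240 − 1615.7 = 1624.3 kg/h.

1624 kg/h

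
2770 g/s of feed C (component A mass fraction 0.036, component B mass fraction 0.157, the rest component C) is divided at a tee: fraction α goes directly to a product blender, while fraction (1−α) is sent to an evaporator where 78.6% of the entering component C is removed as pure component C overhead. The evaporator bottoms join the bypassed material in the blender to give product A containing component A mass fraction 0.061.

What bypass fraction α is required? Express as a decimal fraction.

All 2770×0.036 = 99.72 g/s of component A reaches A, so A = 99.72/0.061 = 1634.8 g/s and vapour = 1135.2 g/s.
The evaporator receives (1−α)·2770 of feed at 0.807 component C and removes 0.786 of that component C:
0.786×0.807×(1−α)×2770 = 1135.2
(1−α) = 1135.2/1757 = 0.6461;  α = 0.3539.

0.354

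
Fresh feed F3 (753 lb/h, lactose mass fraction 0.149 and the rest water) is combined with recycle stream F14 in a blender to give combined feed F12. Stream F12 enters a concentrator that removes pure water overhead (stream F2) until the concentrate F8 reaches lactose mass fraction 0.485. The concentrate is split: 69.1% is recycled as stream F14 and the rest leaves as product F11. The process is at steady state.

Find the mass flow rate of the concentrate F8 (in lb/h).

Overall lactose balance (none leaves overhead): lactose in fresh feed = lactose in product, i.e. 753×0.149 = (1−0.691)·F8·0.485.
F8 = 112.2/(0.485×0.309) = 748.65 lb/h.

748.7 lb/h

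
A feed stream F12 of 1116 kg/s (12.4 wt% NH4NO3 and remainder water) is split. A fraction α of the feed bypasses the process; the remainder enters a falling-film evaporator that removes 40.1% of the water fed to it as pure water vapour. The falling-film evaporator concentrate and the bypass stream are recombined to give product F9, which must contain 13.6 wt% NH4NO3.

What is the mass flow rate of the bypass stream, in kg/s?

835.7 kg/s

All 1116×0.124 = 138.38 kg/s of NH4NO3 reaches F9, so F9 = 138.38/0.136 = 1017.5 kg/s and vapour = 98.471 kg/s.
The evaporator receives (1−α)·1116 of feed at 0.876 water and removes 0.401 of that water:
0.401×0.876×(1−α)×1116 = 98.471
(1−α) = 98.471/392.02 = 0.2512;  α = 0.7488.
Bypass flow = 0.7488×1116 = 835.68 kg/s.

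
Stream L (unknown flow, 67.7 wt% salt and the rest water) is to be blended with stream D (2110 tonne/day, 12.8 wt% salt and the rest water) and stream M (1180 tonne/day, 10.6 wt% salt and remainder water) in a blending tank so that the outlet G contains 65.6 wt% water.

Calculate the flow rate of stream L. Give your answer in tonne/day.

Let L be the unknown flow. Total out = 3290 + L.
water balance: 2894.8 + 0.323·L = 0.656·(3290 + L)
(0.323 − 0.656)·L = 0.656×3290 − 2894.8 = -736.6
L = -736.6 / -0.333 = 2212 tonne/day

2212 tonne/day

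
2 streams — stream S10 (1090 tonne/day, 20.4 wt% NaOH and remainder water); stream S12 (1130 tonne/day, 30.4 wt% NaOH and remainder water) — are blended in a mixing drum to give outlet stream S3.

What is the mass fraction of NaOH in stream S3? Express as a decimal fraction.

Total flow out = 1090 + 1130 = 2220 tonne/day.
NaOH in = 1090×0.204 + 1130×0.304 = 565.88 tonne/day.
NaOH mass fraction in S3 = 565.88/2220 = 0.255.

0.255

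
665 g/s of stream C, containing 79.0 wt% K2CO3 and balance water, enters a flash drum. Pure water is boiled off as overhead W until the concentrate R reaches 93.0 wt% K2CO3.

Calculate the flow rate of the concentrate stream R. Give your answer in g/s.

K2CO3 is conserved: 665×0.790 = 525.35 g/s all reports to the concentrate.
Concentrate = 525.35/(target fraction) = 564.89 g/s.

564.9 g/s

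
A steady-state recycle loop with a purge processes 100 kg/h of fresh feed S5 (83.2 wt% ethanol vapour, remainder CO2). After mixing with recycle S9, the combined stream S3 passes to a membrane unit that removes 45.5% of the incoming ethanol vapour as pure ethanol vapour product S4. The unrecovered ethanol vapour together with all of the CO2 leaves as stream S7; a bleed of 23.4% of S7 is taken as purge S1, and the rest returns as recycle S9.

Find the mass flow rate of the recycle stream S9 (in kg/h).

CO2 enters only via S5 and leaves only via the purge: 100×0.168 = 0.234×(CO2 in S7), and the membrane unit passes all CO2, so CO2 in S3 = CO2 in S7 = 71.795 kg/h.
ethanol vapour in S3: m_A = 100×0.832 + (1−0.234)·(1−0.455)·m_A, so m_A = 83.2/0.5825 = 142.83 kg/h.
S7 = (1−0.455)×142.83 + 71.795 = 149.63 kg/h.
Recycle S9 = (1−0.234)×149.63 = 114.62 kg/h.

114.6 kg/h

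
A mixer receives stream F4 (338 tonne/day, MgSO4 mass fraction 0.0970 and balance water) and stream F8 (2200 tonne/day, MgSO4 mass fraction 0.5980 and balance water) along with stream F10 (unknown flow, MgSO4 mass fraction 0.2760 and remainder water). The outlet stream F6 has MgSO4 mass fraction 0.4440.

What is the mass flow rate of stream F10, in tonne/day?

Let F10 be the unknown flow. Total out = 2538 + F10.
MgSO4 balance: 1348.4 + 0.276·F10 = 0.444·(2538 + F10)
(0.276 − 0.444)·F10 = 0.444×2538 − 1348.4 = -221.51
F10 = -221.51 / -0.168 = 1318.5 tonne/day

1319 tonne/day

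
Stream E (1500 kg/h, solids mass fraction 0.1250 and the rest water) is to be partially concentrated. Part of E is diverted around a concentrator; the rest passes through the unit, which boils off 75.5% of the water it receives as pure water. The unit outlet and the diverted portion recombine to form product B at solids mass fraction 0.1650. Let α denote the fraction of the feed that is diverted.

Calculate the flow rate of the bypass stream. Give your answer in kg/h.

All 1500×0.125 = 187.5 kg/h of solids reaches B, so B = 187.5/0.165 = 1136.4 kg/h and vapour = 363.64 kg/h.
The evaporator receives (1−α)·1500 of feed at 0.875 water and removes 0.755 of that water:
0.755×0.875×(1−α)×1500 = 363.64
(1−α) = 363.64/990.94 = 0.3670;  α = 0.6330.
Bypass flow = 0.6330×1500 = 949.56 kg/h.

949.6 kg/h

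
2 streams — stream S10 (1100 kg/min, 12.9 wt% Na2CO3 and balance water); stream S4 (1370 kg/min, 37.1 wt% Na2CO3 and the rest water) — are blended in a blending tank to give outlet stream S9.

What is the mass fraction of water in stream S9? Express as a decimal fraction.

0.737

Total flow out = 1100 + 1370 = 2470 kg/min.
water in = 1100×0.871 + 1370×0.629 = 1819.8 kg/min.
water mass fraction in S9 = 1819.8/2470 = 0.737.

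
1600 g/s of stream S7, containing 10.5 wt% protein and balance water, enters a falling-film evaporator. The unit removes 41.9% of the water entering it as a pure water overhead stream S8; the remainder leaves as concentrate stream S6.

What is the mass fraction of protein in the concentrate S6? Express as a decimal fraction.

0.1680

protein is not removed: 1600×0.105 = 168 g/s of protein enters S6.
water entering = 1600×0.895 = 1432 g/s; overhead removed = 0.419×1432 = 600.01 g/s.
Concentrate = 1600 − 600.01 = 999.99 g/s.
Mass fraction = 168/999.99 = 0.1680.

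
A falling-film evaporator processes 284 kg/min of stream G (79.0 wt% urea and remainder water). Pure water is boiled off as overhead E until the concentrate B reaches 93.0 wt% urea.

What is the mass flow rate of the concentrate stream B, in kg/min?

241.2 kg/min

urea is conserved: 284×0.790 = 224.36 kg/min all reports to the concentrate.
Concentrate = 224.36/(target fraction) = 241.25 kg/min.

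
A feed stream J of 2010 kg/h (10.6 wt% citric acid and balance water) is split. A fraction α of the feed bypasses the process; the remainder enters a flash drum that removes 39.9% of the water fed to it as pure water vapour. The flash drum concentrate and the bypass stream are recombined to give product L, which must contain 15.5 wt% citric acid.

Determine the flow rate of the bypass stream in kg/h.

228.6 kg/h

All 2010×0.106 = 213.06 kg/h of citric acid reaches L, so L = 213.06/0.155 = 1374.6 kg/h and vapour = 635.42 kg/h.
The evaporator receives (1−α)·2010 of feed at 0.894 water and removes 0.399 of that water:
0.399×0.894×(1−α)×2010 = 635.42
(1−α) = 635.42/716.98 = 0.8862;  α = 0.1138.
Bypass flow = 0.1138×2010 = 228.65 kg/h.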